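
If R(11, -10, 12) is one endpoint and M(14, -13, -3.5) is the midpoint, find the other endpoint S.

S = 2M - R
  = (2·14 - 11, 2·(-13) - (-10), 2·(-3.5) - 12)
  = (28 - 11, -26 + 10, -7 - 12)
  = (17, -16, -19)

(17, -16, -19)


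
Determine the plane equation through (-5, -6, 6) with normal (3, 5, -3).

The plane through P with normal n = (a, b, c) satisfies n·(r - P) = 0,
i.e. ax + by + cz = a·x₀ + b·y₀ + c·z₀.
d = 3·(-5) + 5·(-6) + (-3)·6
  = -15 - 30 - 18
  = -63
Equation: 3x + 5y - 3z = -63

3x + 5y - 3z = -63


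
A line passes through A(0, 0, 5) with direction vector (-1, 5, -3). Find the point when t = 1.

P(t) = A + t·d
  = (0 + (-1)·1, 0 + 5·1, 5 + (-3)·1)
  = (0 - 1, 0 + 5, 5 - 3)
  = (-1, 5, 2)

(-1, 5, 2)


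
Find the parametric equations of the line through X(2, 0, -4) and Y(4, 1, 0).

Direction vector d = Y - X = (4 - 2, 1 + 0, 0 + 4) = (2, 1, 4)
Parametric form r = X + t·d:
x = 2 + 2t, y = 0 + t, z = -4 + 4t

x = 2 + 2t, y = 0 + t, z = -4 + 4t


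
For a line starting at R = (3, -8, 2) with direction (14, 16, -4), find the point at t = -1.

P(t) = R + t·d
  = (3 + 14·(-1), -8 + 16·(-1), 2 + (-4)·(-1))
  = (3 - 14, -8 - 16, 2 + 4)
  = (-11, -24, 6)

(-11, -24, 6)


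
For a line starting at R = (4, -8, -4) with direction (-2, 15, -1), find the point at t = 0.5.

P(t) = R + t·d
  = (4 + (-2)·0.5, -8 + 15·0.5, -4 + (-1)·0.5)
  = (4 - 1, -8 + 7.5, -4 - 0.5)
  = (3, -0.5, -4.5)

(3, -0.5, -4.5)


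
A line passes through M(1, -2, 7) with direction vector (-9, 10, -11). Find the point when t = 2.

P(t) = M + t·d
  = (1 + (-9)·2, -2 + 10·2, 7 + (-11)·2)
  = (1 - 18, -2 + 20, 7 - 22)
  = (-17, 18, -15)

(-17, 18, -15)


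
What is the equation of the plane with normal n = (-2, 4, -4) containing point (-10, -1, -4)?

The plane through P with normal n = (a, b, c) satisfies n·(r - P) = 0,
i.e. ax + by + cz = a·x₀ + b·y₀ + c·z₀.
d = (-2)·(-10) + 4·(-1) + (-4)·(-4)
  = 20 - 4 + 16
  = 32
Equation: -2x + 4y - 4z = 32

-2x + 4y - 4z = 32


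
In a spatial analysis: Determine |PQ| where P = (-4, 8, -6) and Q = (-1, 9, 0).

d = √[(x₂-x₁)² + (y₂-y₁)² + (z₂-z₁)²]
  = √[3² + 1² + 6²]
  = √[9 + 1 + 36]
  = √46
  ≈ 6.782

6.782


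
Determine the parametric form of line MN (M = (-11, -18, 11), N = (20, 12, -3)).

Direction vector d = N - M = (20 + 11, 12 + 18, -3 - 11) = (31, 30, -14)
Parametric form r = M + t·d:
x = -11 + 31t, y = -18 + 30t, z = 11 - 14t

x = -11 + 31t, y = -18 + 30t, z = 11 - 14t


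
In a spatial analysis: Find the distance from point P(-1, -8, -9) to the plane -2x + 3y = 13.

distance = |a·x₀ + b·y₀ + c·z₀ - d| / √(a² + b² + c²)
  = |(-2)·(-1) + 3·(-8) + 0·(-9) - 13| / √((-2)² + 3² + 0²)
  = |2 - 24 + 0 - 13| / √(4 + 9 + 0)
  = |-35| / √13
  = 35 / 3.606
  ≈ 9.707

9.707


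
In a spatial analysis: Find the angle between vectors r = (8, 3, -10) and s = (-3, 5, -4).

r·s = 8·(-3) + 3·5 + (-10)·(-4) = -24 + 15 + 40 = 31
|r| = √(8² + 3² + (-10)²) = √173 ≈ 13.15
|s| = √((-3)² + 5² + (-4)²) = √50 ≈ 7.071
cos θ = (r·s)/(|r||s|) = 31/(13.15·7.071) ≈ 0.3333
θ = arccos(0.3333) ≈ 70.53°

70.53°


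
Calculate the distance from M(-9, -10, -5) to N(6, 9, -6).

d = √[(x₂-x₁)² + (y₂-y₁)² + (z₂-z₁)²]
  = √[15² + 19² + (-1)²]
  = √[225 + 361 + 1]
  = √587
  ≈ 24.23

24.23


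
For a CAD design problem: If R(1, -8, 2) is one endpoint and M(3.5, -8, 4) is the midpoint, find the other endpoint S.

S = 2M - R
  = (2·3.5 - 1, 2·(-8) - (-8), 2·4 - 2)
  = (7 - 1, -16 + 8, 8 - 2)
  = (6, -8, 6)

(6, -8, 6)


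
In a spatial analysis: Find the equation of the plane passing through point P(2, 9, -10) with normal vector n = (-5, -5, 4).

The plane through P with normal n = (a, b, c) satisfies n·(r - P) = 0,
i.e. ax + by + cz = a·x₀ + b·y₀ + c·z₀.
d = (-5)·2 + (-5)·9 + 4·(-10)
  = -10 - 45 - 40
  = -95
Equation: -5x - 5y + 4z = -95

-5x - 5y + 4z = -95


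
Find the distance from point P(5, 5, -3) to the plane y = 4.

distance = |a·x₀ + b·y₀ + c·z₀ - d| / √(a² + b² + c²)
  = |0·5 + 1·5 + 0·(-3) - 4| / √(0² + 1² + 0²)
  = |0 + 5 + 0 - 4| / √(0 + 1 + 0)
  = |1| / √1
  = 1 / 1
  ≈ 1

1


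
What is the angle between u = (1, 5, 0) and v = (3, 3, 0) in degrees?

u·v = 1·3 + 5·3 + 0·0 = 3 + 15 + 0 = 18
|u| = √(1² + 5² + 0²) = √26 ≈ 5.099
|v| = √(3² + 3² + 0²) = √18 ≈ 4.243
cos θ = (u·v)/(|u||v|) = 18/(5.099·4.243) ≈ 0.8321
θ = arccos(0.8321) ≈ 33.69°

33.69°


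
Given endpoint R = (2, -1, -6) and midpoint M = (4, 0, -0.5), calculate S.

S = 2M - R
  = (2·4 - 2, 2·0 - (-1), 2·(-0.5) - (-6))
  = (8 - 2, 0 + 1, -1 + 6)
  = (6, 1, 5)

(6, 1, 5)


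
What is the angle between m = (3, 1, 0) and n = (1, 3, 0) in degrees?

m·n = 3·1 + 1·3 + 0·0 = 3 + 3 + 0 = 6
|m| = √(3² + 1² + 0²) = √10 ≈ 3.162
|n| = √(1² + 3² + 0²) = √10 ≈ 3.162
cos θ = (m·n)/(|m||n|) = 6/(3.162·3.162) ≈ 0.6
θ = arccos(0.6) ≈ 53.13°

53.13°


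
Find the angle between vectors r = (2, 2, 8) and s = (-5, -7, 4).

r·s = 2·(-5) + 2·(-7) + 8·4 = -10 - 14 + 32 = 8
|r| = √(2² + 2² + 8²) = √72 ≈ 8.485
|s| = √((-5)² + (-7)² + 4²) = √90 ≈ 9.487
cos θ = (r·s)/(|r||s|) = 8/(8.485·9.487) ≈ 0.09938
θ = arccos(0.09938) ≈ 84.3°

84.3°


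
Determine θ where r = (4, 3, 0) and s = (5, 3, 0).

r·s = 4·5 + 3·3 + 0·0 = 20 + 9 + 0 = 29
|r| = √(4² + 3² + 0²) = √25 ≈ 5
|s| = √(5² + 3² + 0²) = √34 ≈ 5.831
cos θ = (r·s)/(|r||s|) = 29/(5·5.831) ≈ 0.9947
θ = arccos(0.9947) ≈ 5.906°

5.906°


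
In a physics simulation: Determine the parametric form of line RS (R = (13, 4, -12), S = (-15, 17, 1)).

Direction vector d = S - R = (-15 - 13, 17 - 4, 1 + 12) = (-28, 13, 13)
Parametric form r = R + t·d:
x = 13 - 28t, y = 4 + 13t, z = -12 + 13t

x = 13 - 28t, y = 4 + 13t, z = -12 + 13t


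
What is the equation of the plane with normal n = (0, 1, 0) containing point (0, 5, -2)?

The plane through P with normal n = (a, b, c) satisfies n·(r - P) = 0,
i.e. ax + by + cz = a·x₀ + b·y₀ + c·z₀.
d = 0·0 + 1·5 + 0·(-2)
  = 0 + 5 + 0
  = 5
Equation: y = 5

y = 5


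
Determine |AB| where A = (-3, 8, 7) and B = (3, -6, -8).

d = √[(x₂-x₁)² + (y₂-y₁)² + (z₂-z₁)²]
  = √[6² + (-14)² + (-15)²]
  = √[36 + 196 + 225]
  = √457
  ≈ 21.38

21.38


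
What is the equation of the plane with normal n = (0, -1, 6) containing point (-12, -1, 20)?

The plane through P with normal n = (a, b, c) satisfies n·(r - P) = 0,
i.e. ax + by + cz = a·x₀ + b·y₀ + c·z₀.
d = 0·(-12) + (-1)·(-1) + 6·20
  = 0 + 1 + 120
  = 121
Equation: -y + 6z = 121

-y + 6z = 121


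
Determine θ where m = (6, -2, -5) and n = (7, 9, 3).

m·n = 6·7 + (-2)·9 + (-5)·3 = 42 - 18 - 15 = 9
|m| = √(6² + (-2)² + (-5)²) = √65 ≈ 8.062
|n| = √(7² + 9² + 3²) = √139 ≈ 11.79
cos θ = (m·n)/(|m||n|) = 9/(8.062·11.79) ≈ 0.09468
θ = arccos(0.09468) ≈ 84.57°

84.57°


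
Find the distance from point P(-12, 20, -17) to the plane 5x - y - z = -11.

distance = |a·x₀ + b·y₀ + c·z₀ - d| / √(a² + b² + c²)
  = |5·(-12) + (-1)·20 + (-1)·(-17) - (-11)| / √(5² + (-1)² + (-1)²)
  = |-60 - 20 + 17 + 11| / √(25 + 1 + 1)
  = |-52| / √27
  = 52 / 5.196
  ≈ 10.01

10.01


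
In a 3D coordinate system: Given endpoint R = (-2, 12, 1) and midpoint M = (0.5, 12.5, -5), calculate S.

S = 2M - R
  = (2·0.5 - (-2), 2·12.5 - 12, 2·(-5) - 1)
  = (1 + 2, 25 - 12, -10 - 1)
  = (3, 13, -11)

(3, 13, -11)


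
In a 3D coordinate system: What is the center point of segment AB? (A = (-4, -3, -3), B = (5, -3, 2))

M = ((x₁+x₂)/2, (y₁+y₂)/2, (z₁+z₂)/2)
  = ((-4 + 5)/2, (-3 - 3)/2, (-3 + 2)/2)
  = (1/2, -6/2, -1/2)
  = (0.5, -3, -0.5)

(0.5, -3, -0.5)


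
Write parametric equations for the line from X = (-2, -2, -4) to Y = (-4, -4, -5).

Direction vector d = Y - X = (-4 + 2, -4 + 2, -5 + 4) = (-2, -2, -1)
Parametric form r = X + t·d:
x = -2 - 2t, y = -2 - 2t, z = -4 - t

x = -2 - 2t, y = -2 - 2t, z = -4 - t


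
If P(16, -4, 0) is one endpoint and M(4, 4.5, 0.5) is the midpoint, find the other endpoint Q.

Q = 2M - P
  = (2·4 - 16, 2·4.5 - (-4), 2·0.5 - 0)
  = (8 - 16, 9 + 4, 1 + 0)
  = (-8, 13, 1)

(-8, 13, 1)


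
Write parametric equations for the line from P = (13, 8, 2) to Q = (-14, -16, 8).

Direction vector d = Q - P = (-14 - 13, -16 - 8, 8 - 2) = (-27, -24, 6)
Parametric form r = P + t·d:
x = 13 - 27t, y = 8 - 24t, z = 2 + 6t

x = 13 - 27t, y = 8 - 24t, z = 2 + 6t


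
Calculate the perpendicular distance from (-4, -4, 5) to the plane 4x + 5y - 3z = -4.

distance = |a·x₀ + b·y₀ + c·z₀ - d| / √(a² + b² + c²)
  = |4·(-4) + 5·(-4) + (-3)·5 - (-4)| / √(4² + 5² + (-3)²)
  = |-16 - 20 - 15 + 4| / √(16 + 25 + 9)
  = |-47| / √50
  = 47 / 7.071
  ≈ 6.647

6.647


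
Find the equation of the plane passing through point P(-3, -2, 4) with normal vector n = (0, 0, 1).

The plane through P with normal n = (a, b, c) satisfies n·(r - P) = 0,
i.e. ax + by + cz = a·x₀ + b·y₀ + c·z₀.
d = 0·(-3) + 0·(-2) + 1·4
  = 0 + 0 + 4
  = 4
Equation: z = 4

z = 4


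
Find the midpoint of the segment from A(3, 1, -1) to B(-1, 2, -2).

M = ((x₁+x₂)/2, (y₁+y₂)/2, (z₁+z₂)/2)
  = ((3 - 1)/2, (1 + 2)/2, (-1 - 2)/2)
  = (2/2, 3/2, -3/2)
  = (1, 1.5, -1.5)

(1, 1.5, -1.5)


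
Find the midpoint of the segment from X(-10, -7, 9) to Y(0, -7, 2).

M = ((x₁+x₂)/2, (y₁+y₂)/2, (z₁+z₂)/2)
  = ((-10 + 0)/2, (-7 - 7)/2, (9 + 2)/2)
  = (-10/2, -14/2, 11/2)
  = (-5, -7, 5.5)

(-5, -7, 5.5)


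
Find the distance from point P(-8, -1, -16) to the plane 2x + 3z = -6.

distance = |a·x₀ + b·y₀ + c·z₀ - d| / √(a² + b² + c²)
  = |2·(-8) + 0·(-1) + 3·(-16) - (-6)| / √(2² + 0² + 3²)
  = |-16 + 0 - 48 + 6| / √(4 + 0 + 9)
  = |-58| / √13
  = 58 / 3.606
  ≈ 16.09

16.09


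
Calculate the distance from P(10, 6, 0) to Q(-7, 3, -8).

d = √[(x₂-x₁)² + (y₂-y₁)² + (z₂-z₁)²]
  = √[(-17)² + (-3)² + (-8)²]
  = √[289 + 9 + 64]
  = √362
  ≈ 19.03

19.03


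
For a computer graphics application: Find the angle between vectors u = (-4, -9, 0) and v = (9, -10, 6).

u·v = (-4)·9 + (-9)·(-10) + 0·6 = -36 + 90 + 0 = 54
|u| = √((-4)² + (-9)² + 0²) = √97 ≈ 9.849
|v| = √(9² + (-10)² + 6²) = √217 ≈ 14.73
cos θ = (u·v)/(|u||v|) = 54/(9.849·14.73) ≈ 0.3722
θ = arccos(0.3722) ≈ 68.15°

68.15°


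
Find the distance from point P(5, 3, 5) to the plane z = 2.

distance = |a·x₀ + b·y₀ + c·z₀ - d| / √(a² + b² + c²)
  = |0·5 + 0·3 + 1·5 - 2| / √(0² + 0² + 1²)
  = |0 + 0 + 5 - 2| / √(0 + 0 + 1)
  = |3| / √1
  = 3 / 1
  ≈ 3

3


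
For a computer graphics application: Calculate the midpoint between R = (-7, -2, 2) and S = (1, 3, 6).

M = ((x₁+x₂)/2, (y₁+y₂)/2, (z₁+z₂)/2)
  = ((-7 + 1)/2, (-2 + 3)/2, (2 + 6)/2)
  = (-6/2, 1/2, 8/2)
  = (-3, 0.5, 4)

(-3, 0.5, 4)


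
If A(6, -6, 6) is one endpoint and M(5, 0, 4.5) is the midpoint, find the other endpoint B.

B = 2M - A
  = (2·5 - 6, 2·0 - (-6), 2·4.5 - 6)
  = (10 - 6, 0 + 6, 9 - 6)
  = (4, 6, 3)

(4, 6, 3)


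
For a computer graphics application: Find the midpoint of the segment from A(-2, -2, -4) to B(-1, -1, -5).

M = ((x₁+x₂)/2, (y₁+y₂)/2, (z₁+z₂)/2)
  = ((-2 - 1)/2, (-2 - 1)/2, (-4 - 5)/2)
  = (-3/2, -3/2, -9/2)
  = (-1.5, -1.5, -4.5)

(-1.5, -1.5, -4.5)


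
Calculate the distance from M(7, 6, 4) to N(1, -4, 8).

d = √[(x₂-x₁)² + (y₂-y₁)² + (z₂-z₁)²]
  = √[(-6)² + (-10)² + 4²]
  = √[36 + 100 + 16]
  = √152
  ≈ 12.33

12.33


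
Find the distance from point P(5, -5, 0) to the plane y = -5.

distance = |a·x₀ + b·y₀ + c·z₀ - d| / √(a² + b² + c²)
  = |0·5 + 1·(-5) + 0·0 - (-5)| / √(0² + 1² + 0²)
  = |0 - 5 + 0 + 5| / √(0 + 1 + 0)
  = |0| / √1
  = 0 / 1
  ≈ 0

0


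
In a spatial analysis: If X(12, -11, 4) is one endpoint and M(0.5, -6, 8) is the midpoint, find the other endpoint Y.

Y = 2M - X
  = (2·0.5 - 12, 2·(-6) - (-11), 2·8 - 4)
  = (1 - 12, -12 + 11, 16 - 4)
  = (-11, -1, 12)

(-11, -1, 12)


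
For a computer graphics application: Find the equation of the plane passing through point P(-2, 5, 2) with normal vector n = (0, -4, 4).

The plane through P with normal n = (a, b, c) satisfies n·(r - P) = 0,
i.e. ax + by + cz = a·x₀ + b·y₀ + c·z₀.
d = 0·(-2) + (-4)·5 + 4·2
  = 0 - 20 + 8
  = -12
Equation: -4y + 4z = -12

-4y + 4z = -12


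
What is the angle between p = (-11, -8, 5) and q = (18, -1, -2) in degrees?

p·q = (-11)·18 + (-8)·(-1) + 5·(-2) = -198 + 8 - 10 = -200
|p| = √((-11)² + (-8)² + 5²) = √210 ≈ 14.49
|q| = √(18² + (-1)² + (-2)²) = √329 ≈ 18.14
cos θ = (p·q)/(|p||q|) = -200/(14.49·18.14) ≈ -0.7609
θ = arccos(-0.7609) ≈ 139.5°

139.5°


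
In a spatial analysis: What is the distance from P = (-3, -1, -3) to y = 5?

distance = |a·x₀ + b·y₀ + c·z₀ - d| / √(a² + b² + c²)
  = |0·(-3) + 1·(-1) + 0·(-3) - 5| / √(0² + 1² + 0²)
  = |0 - 1 + 0 - 5| / √(0 + 1 + 0)
  = |-6| / √1
  = 6 / 1
  ≈ 6

6


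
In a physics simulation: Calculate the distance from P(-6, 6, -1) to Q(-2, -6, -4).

d = √[(x₂-x₁)² + (y₂-y₁)² + (z₂-z₁)²]
  = √[4² + (-12)² + (-3)²]
  = √[16 + 144 + 9]
  = √169
  ≈ 13

13


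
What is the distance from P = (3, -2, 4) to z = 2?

distance = |a·x₀ + b·y₀ + c·z₀ - d| / √(a² + b² + c²)
  = |0·3 + 0·(-2) + 1·4 - 2| / √(0² + 0² + 1²)
  = |0 + 0 + 4 - 2| / √(0 + 0 + 1)
  = |2| / √1
  = 2 / 1
  ≈ 2

2


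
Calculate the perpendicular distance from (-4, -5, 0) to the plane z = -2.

distance = |a·x₀ + b·y₀ + c·z₀ - d| / √(a² + b² + c²)
  = |0·(-4) + 0·(-5) + 1·0 - (-2)| / √(0² + 0² + 1²)
  = |0 + 0 + 0 + 2| / √(0 + 0 + 1)
  = |2| / √1
  = 2 / 1
  ≈ 2

2


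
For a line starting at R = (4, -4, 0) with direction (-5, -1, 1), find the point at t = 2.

P(t) = R + t·d
  = (4 + (-5)·2, -4 + (-1)·2, 0 + 1·2)
  = (4 - 10, -4 - 2, 0 + 2)
  = (-6, -6, 2)

(-6, -6, 2)


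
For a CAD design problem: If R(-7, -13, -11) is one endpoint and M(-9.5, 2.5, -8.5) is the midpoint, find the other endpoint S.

S = 2M - R
  = (2·(-9.5) - (-7), 2·2.5 - (-13), 2·(-8.5) - (-11))
  = (-19 + 7, 5 + 13, -17 + 11)
  = (-12, 18, -6)

(-12, 18, -6)


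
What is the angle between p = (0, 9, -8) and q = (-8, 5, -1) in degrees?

p·q = 0·(-8) + 9·5 + (-8)·(-1) = 0 + 45 + 8 = 53
|p| = √(0² + 9² + (-8)²) = √145 ≈ 12.04
|q| = √((-8)² + 5² + (-1)²) = √90 ≈ 9.487
cos θ = (p·q)/(|p||q|) = 53/(12.04·9.487) ≈ 0.4639
θ = arccos(0.4639) ≈ 62.36°

62.36°


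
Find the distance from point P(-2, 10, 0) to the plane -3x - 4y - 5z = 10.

distance = |a·x₀ + b·y₀ + c·z₀ - d| / √(a² + b² + c²)
  = |(-3)·(-2) + (-4)·10 + (-5)·0 - 10| / √((-3)² + (-4)² + (-5)²)
  = |6 - 40 + 0 - 10| / √(9 + 16 + 25)
  = |-44| / √50
  = 44 / 7.071
  ≈ 6.223

6.223


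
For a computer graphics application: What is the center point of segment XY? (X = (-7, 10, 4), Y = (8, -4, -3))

M = ((x₁+x₂)/2, (y₁+y₂)/2, (z₁+z₂)/2)
  = ((-7 + 8)/2, (10 - 4)/2, (4 - 3)/2)
  = (1/2, 6/2, 1/2)
  = (0.5, 3, 0.5)

(0.5, 3, 0.5)


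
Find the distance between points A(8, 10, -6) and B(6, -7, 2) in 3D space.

d = √[(x₂-x₁)² + (y₂-y₁)² + (z₂-z₁)²]
  = √[(-2)² + (-17)² + 8²]
  = √[4 + 289 + 64]
  = √357
  ≈ 18.89

18.89


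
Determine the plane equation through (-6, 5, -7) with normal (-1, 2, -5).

The plane through P with normal n = (a, b, c) satisfies n·(r - P) = 0,
i.e. ax + by + cz = a·x₀ + b·y₀ + c·z₀.
d = (-1)·(-6) + 2·5 + (-5)·(-7)
  = 6 + 10 + 35
  = 51
Equation: -x + 2y - 5z = 51

-x + 2y - 5z = 51


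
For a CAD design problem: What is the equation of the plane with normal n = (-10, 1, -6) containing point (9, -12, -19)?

The plane through P with normal n = (a, b, c) satisfies n·(r - P) = 0,
i.e. ax + by + cz = a·x₀ + b·y₀ + c·z₀.
d = (-10)·9 + 1·(-12) + (-6)·(-19)
  = -90 - 12 + 114
  = 12
Equation: -10x + y - 6z = 12

-10x + y - 6z = 12


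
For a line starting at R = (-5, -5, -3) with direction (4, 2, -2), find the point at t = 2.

P(t) = R + t·d
  = (-5 + 4·2, -5 + 2·2, -3 + (-2)·2)
  = (-5 + 8, -5 + 4, -3 - 4)
  = (3, -1, -7)

(3, -1, -7)


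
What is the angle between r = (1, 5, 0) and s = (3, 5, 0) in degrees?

r·s = 1·3 + 5·5 + 0·0 = 3 + 25 + 0 = 28
|r| = √(1² + 5² + 0²) = √26 ≈ 5.099
|s| = √(3² + 5² + 0²) = √34 ≈ 5.831
cos θ = (r·s)/(|r||s|) = 28/(5.099·5.831) ≈ 0.9417
θ = arccos(0.9417) ≈ 19.65°

19.65°


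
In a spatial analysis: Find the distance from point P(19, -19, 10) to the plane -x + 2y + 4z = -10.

distance = |a·x₀ + b·y₀ + c·z₀ - d| / √(a² + b² + c²)
  = |(-1)·19 + 2·(-19) + 4·10 - (-10)| / √((-1)² + 2² + 4²)
  = |-19 - 38 + 40 + 10| / √(1 + 4 + 16)
  = |-7| / √21
  = 7 / 4.583
  ≈ 1.528

1.528


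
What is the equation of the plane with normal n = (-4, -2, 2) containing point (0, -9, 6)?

The plane through P with normal n = (a, b, c) satisfies n·(r - P) = 0,
i.e. ax + by + cz = a·x₀ + b·y₀ + c·z₀.
d = (-4)·0 + (-2)·(-9) + 2·6
  = 0 + 18 + 12
  = 30
Equation: -4x - 2y + 2z = 30

-4x - 2y + 2z = 30


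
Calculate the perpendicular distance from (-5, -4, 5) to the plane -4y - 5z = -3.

distance = |a·x₀ + b·y₀ + c·z₀ - d| / √(a² + b² + c²)
  = |0·(-5) + (-4)·(-4) + (-5)·5 - (-3)| / √(0² + (-4)² + (-5)²)
  = |0 + 16 - 25 + 3| / √(0 + 16 + 25)
  = |-6| / √41
  = 6 / 6.403
  ≈ 0.937

0.937


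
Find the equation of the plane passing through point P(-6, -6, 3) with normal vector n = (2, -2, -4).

The plane through P with normal n = (a, b, c) satisfies n·(r - P) = 0,
i.e. ax + by + cz = a·x₀ + b·y₀ + c·z₀.
d = 2·(-6) + (-2)·(-6) + (-4)·3
  = -12 + 12 - 12
  = -12
Equation: 2x - 2y - 4z = -12

2x - 2y - 4z = -12


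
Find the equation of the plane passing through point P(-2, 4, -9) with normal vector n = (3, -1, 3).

The plane through P with normal n = (a, b, c) satisfies n·(r - P) = 0,
i.e. ax + by + cz = a·x₀ + b·y₀ + c·z₀.
d = 3·(-2) + (-1)·4 + 3·(-9)
  = -6 - 4 - 27
  = -37
Equation: 3x - y + 3z = -37

3x - y + 3z = -37


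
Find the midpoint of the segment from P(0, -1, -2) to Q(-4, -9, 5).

M = ((x₁+x₂)/2, (y₁+y₂)/2, (z₁+z₂)/2)
  = ((0 - 4)/2, (-1 - 9)/2, (-2 + 5)/2)
  = (-4/2, -10/2, 3/2)
  = (-2, -5, 1.5)

(-2, -5, 1.5)


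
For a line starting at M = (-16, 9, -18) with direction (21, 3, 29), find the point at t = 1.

P(t) = M + t·d
  = (-16 + 21·1, 9 + 3·1, -18 + 29·1)
  = (-16 + 21, 9 + 3, -18 + 29)
  = (5, 12, 11)

(5, 12, 11)


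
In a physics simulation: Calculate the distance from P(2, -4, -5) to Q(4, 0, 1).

d = √[(x₂-x₁)² + (y₂-y₁)² + (z₂-z₁)²]
  = √[2² + 4² + 6²]
  = √[4 + 16 + 36]
  = √56
  ≈ 7.483

7.483


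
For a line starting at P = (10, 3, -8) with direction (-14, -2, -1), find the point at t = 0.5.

P(t) = P + t·d
  = (10 + (-14)·0.5, 3 + (-2)·0.5, -8 + (-1)·0.5)
  = (10 - 7, 3 - 1, -8 - 0.5)
  = (3, 2, -8.5)

(3, 2, -8.5)


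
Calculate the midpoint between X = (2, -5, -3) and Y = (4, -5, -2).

M = ((x₁+x₂)/2, (y₁+y₂)/2, (z₁+z₂)/2)
  = ((2 + 4)/2, (-5 - 5)/2, (-3 - 2)/2)
  = (6/2, -10/2, -5/2)
  = (3, -5, -2.5)

(3, -5, -2.5)


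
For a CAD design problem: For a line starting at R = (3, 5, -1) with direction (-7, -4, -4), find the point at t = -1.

P(t) = R + t·d
  = (3 + (-7)·(-1), 5 + (-4)·(-1), -1 + (-4)·(-1))
  = (3 + 7, 5 + 4, -1 + 4)
  = (10, 9, 3)

(10, 9, 3)


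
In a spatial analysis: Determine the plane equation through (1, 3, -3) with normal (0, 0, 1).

The plane through P with normal n = (a, b, c) satisfies n·(r - P) = 0,
i.e. ax + by + cz = a·x₀ + b·y₀ + c·z₀.
d = 0·1 + 0·3 + 1·(-3)
  = 0 + 0 - 3
  = -3
Equation: z = -3

z = -3


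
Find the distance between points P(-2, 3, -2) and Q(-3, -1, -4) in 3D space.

d = √[(x₂-x₁)² + (y₂-y₁)² + (z₂-z₁)²]
  = √[(-1)² + (-4)² + (-2)²]
  = √[1 + 16 + 4]
  = √21
  ≈ 4.583

4.583


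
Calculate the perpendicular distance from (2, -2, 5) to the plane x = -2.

distance = |a·x₀ + b·y₀ + c·z₀ - d| / √(a² + b² + c²)
  = |1·2 + 0·(-2) + 0·5 - (-2)| / √(1² + 0² + 0²)
  = |2 + 0 + 0 + 2| / √(1 + 0 + 0)
  = |4| / √1
  = 4 / 1
  ≈ 4

4


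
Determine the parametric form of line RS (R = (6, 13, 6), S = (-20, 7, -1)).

Direction vector d = S - R = (-20 - 6, 7 - 13, -1 - 6) = (-26, -6, -7)
Parametric form r = R + t·d:
x = 6 - 26t, y = 13 - 6t, z = 6 - 7t

x = 6 - 26t, y = 13 - 6t, z = 6 - 7t


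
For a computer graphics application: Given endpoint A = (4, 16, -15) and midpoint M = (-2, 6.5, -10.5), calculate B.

B = 2M - A
  = (2·(-2) - 4, 2·6.5 - 16, 2·(-10.5) - (-15))
  = (-4 - 4, 13 - 16, -21 + 15)
  = (-8, -3, -6)

(-8, -3, -6)


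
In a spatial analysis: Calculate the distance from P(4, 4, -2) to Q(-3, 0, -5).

d = √[(x₂-x₁)² + (y₂-y₁)² + (z₂-z₁)²]
  = √[(-7)² + (-4)² + (-3)²]
  = √[49 + 16 + 9]
  = √74
  ≈ 8.602

8.602


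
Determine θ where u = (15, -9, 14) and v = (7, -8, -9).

u·v = 15·7 + (-9)·(-8) + 14·(-9) = 105 + 72 - 126 = 51
|u| = √(15² + (-9)² + 14²) = √502 ≈ 22.41
|v| = √(7² + (-8)² + (-9)²) = √194 ≈ 13.93
cos θ = (u·v)/(|u||v|) = 51/(22.41·13.93) ≈ 0.1634
θ = arccos(0.1634) ≈ 80.59°

80.59°


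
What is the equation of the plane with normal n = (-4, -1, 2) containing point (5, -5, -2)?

The plane through P with normal n = (a, b, c) satisfies n·(r - P) = 0,
i.e. ax + by + cz = a·x₀ + b·y₀ + c·z₀.
d = (-4)·5 + (-1)·(-5) + 2·(-2)
  = -20 + 5 - 4
  = -19
Equation: -4x - y + 2z = -19

-4x - y + 2z = -19


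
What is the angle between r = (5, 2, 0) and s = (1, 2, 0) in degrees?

r·s = 5·1 + 2·2 + 0·0 = 5 + 4 + 0 = 9
|r| = √(5² + 2² + 0²) = √29 ≈ 5.385
|s| = √(1² + 2² + 0²) = √5 ≈ 2.236
cos θ = (r·s)/(|r||s|) = 9/(5.385·2.236) ≈ 0.7474
θ = arccos(0.7474) ≈ 41.63°

41.63°


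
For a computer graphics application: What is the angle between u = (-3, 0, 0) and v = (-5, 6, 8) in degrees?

u·v = (-3)·(-5) + 0·6 + 0·8 = 15 + 0 + 0 = 15
|u| = √((-3)² + 0² + 0²) = √9 ≈ 3
|v| = √((-5)² + 6² + 8²) = √125 ≈ 11.18
cos θ = (u·v)/(|u||v|) = 15/(3·11.18) ≈ 0.4472
θ = arccos(0.4472) ≈ 63.43°

63.43°


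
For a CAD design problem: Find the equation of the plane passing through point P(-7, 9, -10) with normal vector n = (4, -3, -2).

The plane through P with normal n = (a, b, c) satisfies n·(r - P) = 0,
i.e. ax + by + cz = a·x₀ + b·y₀ + c·z₀.
d = 4·(-7) + (-3)·9 + (-2)·(-10)
  = -28 - 27 + 20
  = -35
Equation: 4x - 3y - 2z = -35

4x - 3y - 2z = -35


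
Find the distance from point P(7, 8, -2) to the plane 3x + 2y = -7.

distance = |a·x₀ + b·y₀ + c·z₀ - d| / √(a² + b² + c²)
  = |3·7 + 2·8 + 0·(-2) - (-7)| / √(3² + 2² + 0²)
  = |21 + 16 + 0 + 7| / √(9 + 4 + 0)
  = |44| / √13
  = 44 / 3.606
  ≈ 12.2

12.2


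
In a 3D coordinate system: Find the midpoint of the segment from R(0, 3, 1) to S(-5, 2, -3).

M = ((x₁+x₂)/2, (y₁+y₂)/2, (z₁+z₂)/2)
  = ((0 - 5)/2, (3 + 2)/2, (1 - 3)/2)
  = (-5/2, 5/2, -2/2)
  = (-2.5, 2.5, -1)

(-2.5, 2.5, -1)


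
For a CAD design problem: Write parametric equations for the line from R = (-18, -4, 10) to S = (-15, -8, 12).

Direction vector d = S - R = (-15 + 18, -8 + 4, 12 - 10) = (3, -4, 2)
Parametric form r = R + t·d:
x = -18 + 3t, y = -4 - 4t, z = 10 + 2t

x = -18 + 3t, y = -4 - 4t, z = 10 + 2t


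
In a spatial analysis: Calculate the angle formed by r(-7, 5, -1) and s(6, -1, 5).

r·s = (-7)·6 + 5·(-1) + (-1)·5 = -42 - 5 - 5 = -52
|r| = √((-7)² + 5² + (-1)²) = √75 ≈ 8.66
|s| = √(6² + (-1)² + 5²) = √62 ≈ 7.874
cos θ = (r·s)/(|r||s|) = -52/(8.66·7.874) ≈ -0.7626
θ = arccos(-0.7626) ≈ 139.7°

139.7°


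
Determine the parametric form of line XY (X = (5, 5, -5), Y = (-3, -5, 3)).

Direction vector d = Y - X = (-3 - 5, -5 - 5, 3 + 5) = (-8, -10, 8)
Parametric form r = X + t·d:
x = 5 - 8t, y = 5 - 10t, z = -5 + 8t

x = 5 - 8t, y = 5 - 10t, z = -5 + 8t


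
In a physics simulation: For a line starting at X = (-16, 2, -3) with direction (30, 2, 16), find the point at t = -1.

P(t) = X + t·d
  = (-16 + 30·(-1), 2 + 2·(-1), -3 + 16·(-1))
  = (-16 - 30, 2 - 2, -3 - 16)
  = (-46, 0, -19)

(-46, 0, -19)


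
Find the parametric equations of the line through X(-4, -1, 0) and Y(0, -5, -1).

Direction vector d = Y - X = (0 + 4, -5 + 1, -1 + 0) = (4, -4, -1)
Parametric form r = X + t·d:
x = -4 + 4t, y = -1 - 4t, z = 0 - t

x = -4 + 4t, y = -1 - 4t, z = 0 - t


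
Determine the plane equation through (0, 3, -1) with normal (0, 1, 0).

The plane through P with normal n = (a, b, c) satisfies n·(r - P) = 0,
i.e. ax + by + cz = a·x₀ + b·y₀ + c·z₀.
d = 0·0 + 1·3 + 0·(-1)
  = 0 + 3 + 0
  = 3
Equation: y = 3

y = 3


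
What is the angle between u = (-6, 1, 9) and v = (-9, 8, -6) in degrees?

u·v = (-6)·(-9) + 1·8 + 9·(-6) = 54 + 8 - 54 = 8
|u| = √((-6)² + 1² + 9²) = √118 ≈ 10.86
|v| = √((-9)² + 8² + (-6)²) = √181 ≈ 13.45
cos θ = (u·v)/(|u||v|) = 8/(10.86·13.45) ≈ 0.05474
θ = arccos(0.05474) ≈ 86.86°

86.86°


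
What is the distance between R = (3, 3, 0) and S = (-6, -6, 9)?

d = √[(x₂-x₁)² + (y₂-y₁)² + (z₂-z₁)²]
  = √[(-9)² + (-9)² + 9²]
  = √[81 + 81 + 81]
  = √243
  ≈ 15.59

15.59


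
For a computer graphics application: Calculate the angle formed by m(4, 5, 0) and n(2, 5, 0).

m·n = 4·2 + 5·5 + 0·0 = 8 + 25 + 0 = 33
|m| = √(4² + 5² + 0²) = √41 ≈ 6.403
|n| = √(2² + 5² + 0²) = √29 ≈ 5.385
cos θ = (m·n)/(|m||n|) = 33/(6.403·5.385) ≈ 0.957
θ = arccos(0.957) ≈ 16.86°

16.86°


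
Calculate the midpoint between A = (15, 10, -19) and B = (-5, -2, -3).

M = ((x₁+x₂)/2, (y₁+y₂)/2, (z₁+z₂)/2)
  = ((15 - 5)/2, (10 - 2)/2, (-19 - 3)/2)
  = (10/2, 8/2, -22/2)
  = (5, 4, -11)

(5, 4, -11)


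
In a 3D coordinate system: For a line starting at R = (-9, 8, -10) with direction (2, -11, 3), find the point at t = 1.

P(t) = R + t·d
  = (-9 + 2·1, 8 + (-11)·1, -10 + 3·1)
  = (-9 + 2, 8 - 11, -10 + 3)
  = (-7, -3, -7)

(-7, -3, -7)


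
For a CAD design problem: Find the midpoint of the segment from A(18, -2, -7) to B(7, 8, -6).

M = ((x₁+x₂)/2, (y₁+y₂)/2, (z₁+z₂)/2)
  = ((18 + 7)/2, (-2 + 8)/2, (-7 - 6)/2)
  = (25/2, 6/2, -13/2)
  = (12.5, 3, -6.5)

(12.5, 3, -6.5)


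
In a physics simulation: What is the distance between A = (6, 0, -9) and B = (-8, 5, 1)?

d = √[(x₂-x₁)² + (y₂-y₁)² + (z₂-z₁)²]
  = √[(-14)² + 5² + 10²]
  = √[196 + 25 + 100]
  = √321
  ≈ 17.92

17.92


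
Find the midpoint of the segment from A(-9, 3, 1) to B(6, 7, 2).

M = ((x₁+x₂)/2, (y₁+y₂)/2, (z₁+z₂)/2)
  = ((-9 + 6)/2, (3 + 7)/2, (1 + 2)/2)
  = (-3/2, 10/2, 3/2)
  = (-1.5, 5, 1.5)

(-1.5, 5, 1.5)


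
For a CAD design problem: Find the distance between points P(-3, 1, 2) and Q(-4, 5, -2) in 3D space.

d = √[(x₂-x₁)² + (y₂-y₁)² + (z₂-z₁)²]
  = √[(-1)² + 4² + (-4)²]
  = √[1 + 16 + 16]
  = √33
  ≈ 5.745

5.745


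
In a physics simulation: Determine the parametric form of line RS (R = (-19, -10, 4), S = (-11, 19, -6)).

Direction vector d = S - R = (-11 + 19, 19 + 10, -6 - 4) = (8, 29, -10)
Parametric form r = R + t·d:
x = -19 + 8t, y = -10 + 29t, z = 4 - 10t

x = -19 + 8t, y = -10 + 29t, z = 4 - 10t


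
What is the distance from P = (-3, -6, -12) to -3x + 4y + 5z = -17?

distance = |a·x₀ + b·y₀ + c·z₀ - d| / √(a² + b² + c²)
  = |(-3)·(-3) + 4·(-6) + 5·(-12) - (-17)| / √((-3)² + 4² + 5²)
  = |9 - 24 - 60 + 17| / √(9 + 16 + 25)
  = |-58| / √50
  = 58 / 7.071
  ≈ 8.202

8.202


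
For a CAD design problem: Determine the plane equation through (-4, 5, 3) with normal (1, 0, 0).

The plane through P with normal n = (a, b, c) satisfies n·(r - P) = 0,
i.e. ax + by + cz = a·x₀ + b·y₀ + c·z₀.
d = 1·(-4) + 0·5 + 0·3
  = -4 + 0 + 0
  = -4
Equation: x = -4

x = -4


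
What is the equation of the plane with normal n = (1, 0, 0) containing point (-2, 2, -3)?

The plane through P with normal n = (a, b, c) satisfies n·(r - P) = 0,
i.e. ax + by + cz = a·x₀ + b·y₀ + c·z₀.
d = 1·(-2) + 0·2 + 0·(-3)
  = -2 + 0 + 0
  = -2
Equation: x = -2

x = -2


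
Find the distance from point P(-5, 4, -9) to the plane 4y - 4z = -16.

distance = |a·x₀ + b·y₀ + c·z₀ - d| / √(a² + b² + c²)
  = |0·(-5) + 4·4 + (-4)·(-9) - (-16)| / √(0² + 4² + (-4)²)
  = |0 + 16 + 36 + 16| / √(0 + 16 + 16)
  = |68| / √32
  = 68 / 5.657
  ≈ 12.02

12.02


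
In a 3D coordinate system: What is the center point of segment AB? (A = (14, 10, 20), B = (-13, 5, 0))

M = ((x₁+x₂)/2, (y₁+y₂)/2, (z₁+z₂)/2)
  = ((14 - 13)/2, (10 + 5)/2, (20 + 0)/2)
  = (1/2, 15/2, 20/2)
  = (0.5, 7.5, 10)

(0.5, 7.5, 10)


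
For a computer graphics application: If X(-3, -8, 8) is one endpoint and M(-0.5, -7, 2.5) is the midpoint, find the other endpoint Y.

Y = 2M - X
  = (2·(-0.5) - (-3), 2·(-7) - (-8), 2·2.5 - 8)
  = (-1 + 3, -14 + 8, 5 - 8)
  = (2, -6, -3)

(2, -6, -3)


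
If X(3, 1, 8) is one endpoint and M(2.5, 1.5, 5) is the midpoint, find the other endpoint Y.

Y = 2M - X
  = (2·2.5 - 3, 2·1.5 - 1, 2·5 - 8)
  = (5 - 3, 3 - 1, 10 - 8)
  = (2, 2, 2)

(2, 2, 2)


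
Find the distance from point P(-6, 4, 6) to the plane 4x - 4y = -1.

distance = |a·x₀ + b·y₀ + c·z₀ - d| / √(a² + b² + c²)
  = |4·(-6) + (-4)·4 + 0·6 - (-1)| / √(4² + (-4)² + 0²)
  = |-24 - 16 + 0 + 1| / √(16 + 16 + 0)
  = |-39| / √32
  = 39 / 5.657
  ≈ 6.894

6.894


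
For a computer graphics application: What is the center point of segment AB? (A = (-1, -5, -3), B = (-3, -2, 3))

M = ((x₁+x₂)/2, (y₁+y₂)/2, (z₁+z₂)/2)
  = ((-1 - 3)/2, (-5 - 2)/2, (-3 + 3)/2)
  = (-4/2, -7/2, 0/2)
  = (-2, -3.5, 0)

(-2, -3.5, 0)


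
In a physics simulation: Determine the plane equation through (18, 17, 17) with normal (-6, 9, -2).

The plane through P with normal n = (a, b, c) satisfies n·(r - P) = 0,
i.e. ax + by + cz = a·x₀ + b·y₀ + c·z₀.
d = (-6)·18 + 9·17 + (-2)·17
  = -108 + 153 - 34
  = 11
Equation: -6x + 9y - 2z = 11

-6x + 9y - 2z = 11


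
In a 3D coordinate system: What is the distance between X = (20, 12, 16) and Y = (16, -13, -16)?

d = √[(x₂-x₁)² + (y₂-y₁)² + (z₂-z₁)²]
  = √[(-4)² + (-25)² + (-32)²]
  = √[16 + 625 + 1024]
  = √1665
  ≈ 40.8

40.8


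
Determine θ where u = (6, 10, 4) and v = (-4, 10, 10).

u·v = 6·(-4) + 10·10 + 4·10 = -24 + 100 + 40 = 116
|u| = √(6² + 10² + 4²) = √152 ≈ 12.33
|v| = √((-4)² + 10² + 10²) = √216 ≈ 14.7
cos θ = (u·v)/(|u||v|) = 116/(12.33·14.7) ≈ 0.6402
θ = arccos(0.6402) ≈ 50.19°

50.19°


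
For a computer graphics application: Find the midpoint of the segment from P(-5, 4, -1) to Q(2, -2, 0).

M = ((x₁+x₂)/2, (y₁+y₂)/2, (z₁+z₂)/2)
  = ((-5 + 2)/2, (4 - 2)/2, (-1 + 0)/2)
  = (-3/2, 2/2, -1/2)
  = (-1.5, 1, -0.5)

(-1.5, 1, -0.5)


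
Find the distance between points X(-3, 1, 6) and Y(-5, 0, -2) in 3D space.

d = √[(x₂-x₁)² + (y₂-y₁)² + (z₂-z₁)²]
  = √[(-2)² + (-1)² + (-8)²]
  = √[4 + 1 + 64]
  = √69
  ≈ 8.307

8.307


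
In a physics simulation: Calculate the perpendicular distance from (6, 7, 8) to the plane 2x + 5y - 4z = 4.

distance = |a·x₀ + b·y₀ + c·z₀ - d| / √(a² + b² + c²)
  = |2·6 + 5·7 + (-4)·8 - 4| / √(2² + 5² + (-4)²)
  = |12 + 35 - 32 - 4| / √(4 + 25 + 16)
  = |11| / √45
  = 11 / 6.708
  ≈ 1.64

1.64


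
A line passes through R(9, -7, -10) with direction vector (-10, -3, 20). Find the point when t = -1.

P(t) = R + t·d
  = (9 + (-10)·(-1), -7 + (-3)·(-1), -10 + 20·(-1))
  = (9 + 10, -7 + 3, -10 - 20)
  = (19, -4, -30)

(19, -4, -30)


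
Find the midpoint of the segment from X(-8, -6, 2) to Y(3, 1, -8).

M = ((x₁+x₂)/2, (y₁+y₂)/2, (z₁+z₂)/2)
  = ((-8 + 3)/2, (-6 + 1)/2, (2 - 8)/2)
  = (-5/2, -5/2, -6/2)
  = (-2.5, -2.5, -3)

(-2.5, -2.5, -3)


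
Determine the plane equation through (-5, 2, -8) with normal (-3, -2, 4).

The plane through P with normal n = (a, b, c) satisfies n·(r - P) = 0,
i.e. ax + by + cz = a·x₀ + b·y₀ + c·z₀.
d = (-3)·(-5) + (-2)·2 + 4·(-8)
  = 15 - 4 - 32
  = -21
Equation: -3x - 2y + 4z = -21

-3x - 2y + 4z = -21


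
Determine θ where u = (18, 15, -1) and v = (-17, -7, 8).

u·v = 18·(-17) + 15·(-7) + (-1)·8 = -306 - 105 - 8 = -419
|u| = √(18² + 15² + (-1)²) = √550 ≈ 23.45
|v| = √((-17)² + (-7)² + 8²) = √402 ≈ 20.05
cos θ = (u·v)/(|u||v|) = -419/(23.45·20.05) ≈ -0.8911
θ = arccos(-0.8911) ≈ 153°

153°


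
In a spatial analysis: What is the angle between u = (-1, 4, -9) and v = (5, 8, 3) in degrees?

u·v = (-1)·5 + 4·8 + (-9)·3 = -5 + 32 - 27 = 0
|u| = √((-1)² + 4² + (-9)²) = √98 ≈ 9.899
|v| = √(5² + 8² + 3²) = √98 ≈ 9.899
cos θ = (u·v)/(|u||v|) = 0/(9.899·9.899) ≈ 0
θ = arccos(0) ≈ 90°

90°


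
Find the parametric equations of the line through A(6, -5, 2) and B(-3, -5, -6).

Direction vector d = B - A = (-3 - 6, -5 + 5, -6 - 2) = (-9, 0, -8)
Parametric form r = A + t·d:
x = 6 - 9t, y = -5, z = 2 - 8t

x = 6 - 9t, y = -5, z = 2 - 8t


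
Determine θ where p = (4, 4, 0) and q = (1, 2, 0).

p·q = 4·1 + 4·2 + 0·0 = 4 + 8 + 0 = 12
|p| = √(4² + 4² + 0²) = √32 ≈ 5.657
|q| = √(1² + 2² + 0²) = √5 ≈ 2.236
cos θ = (p·q)/(|p||q|) = 12/(5.657·2.236) ≈ 0.9487
θ = arccos(0.9487) ≈ 18.43°

18.43°


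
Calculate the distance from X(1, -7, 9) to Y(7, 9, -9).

d = √[(x₂-x₁)² + (y₂-y₁)² + (z₂-z₁)²]
  = √[6² + 16² + (-18)²]
  = √[36 + 256 + 324]
  = √616
  ≈ 24.82

24.82


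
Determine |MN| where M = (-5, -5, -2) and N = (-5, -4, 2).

d = √[(x₂-x₁)² + (y₂-y₁)² + (z₂-z₁)²]
  = √[0² + 1² + 4²]
  = √[0 + 1 + 16]
  = √17
  ≈ 4.123

4.123


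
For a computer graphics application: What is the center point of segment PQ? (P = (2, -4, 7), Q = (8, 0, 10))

M = ((x₁+x₂)/2, (y₁+y₂)/2, (z₁+z₂)/2)
  = ((2 + 8)/2, (-4 + 0)/2, (7 + 10)/2)
  = (10/2, -4/2, 17/2)
  = (5, -2, 8.5)

(5, -2, 8.5)


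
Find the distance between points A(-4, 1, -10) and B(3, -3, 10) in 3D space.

d = √[(x₂-x₁)² + (y₂-y₁)² + (z₂-z₁)²]
  = √[7² + (-4)² + 20²]
  = √[49 + 16 + 400]
  = √465
  ≈ 21.56

21.56


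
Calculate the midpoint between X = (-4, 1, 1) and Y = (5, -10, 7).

M = ((x₁+x₂)/2, (y₁+y₂)/2, (z₁+z₂)/2)
  = ((-4 + 5)/2, (1 - 10)/2, (1 + 7)/2)
  = (1/2, -9/2, 8/2)
  = (0.5, -4.5, 4)

(0.5, -4.5, 4)


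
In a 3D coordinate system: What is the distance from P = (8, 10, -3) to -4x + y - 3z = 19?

distance = |a·x₀ + b·y₀ + c·z₀ - d| / √(a² + b² + c²)
  = |(-4)·8 + 1·10 + (-3)·(-3) - 19| / √((-4)² + 1² + (-3)²)
  = |-32 + 10 + 9 - 19| / √(16 + 1 + 9)
  = |-32| / √26
  = 32 / 5.099
  ≈ 6.276

6.276


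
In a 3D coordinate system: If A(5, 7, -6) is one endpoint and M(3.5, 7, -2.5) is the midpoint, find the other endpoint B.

B = 2M - A
  = (2·3.5 - 5, 2·7 - 7, 2·(-2.5) - (-6))
  = (7 - 5, 14 - 7, -5 + 6)
  = (2, 7, 1)

(2, 7, 1)


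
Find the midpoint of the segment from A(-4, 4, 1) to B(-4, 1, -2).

M = ((x₁+x₂)/2, (y₁+y₂)/2, (z₁+z₂)/2)
  = ((-4 - 4)/2, (4 + 1)/2, (1 - 2)/2)
  = (-8/2, 5/2, -1/2)
  = (-4, 2.5, -0.5)

(-4, 2.5, -0.5)


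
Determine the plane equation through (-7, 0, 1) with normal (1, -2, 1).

The plane through P with normal n = (a, b, c) satisfies n·(r - P) = 0,
i.e. ax + by + cz = a·x₀ + b·y₀ + c·z₀.
d = 1·(-7) + (-2)·0 + 1·1
  = -7 + 0 + 1
  = -6
Equation: x - 2y + z = -6

x - 2y + z = -6


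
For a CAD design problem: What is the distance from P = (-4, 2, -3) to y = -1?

distance = |a·x₀ + b·y₀ + c·z₀ - d| / √(a² + b² + c²)
  = |0·(-4) + 1·2 + 0·(-3) - (-1)| / √(0² + 1² + 0²)
  = |0 + 2 + 0 + 1| / √(0 + 1 + 0)
  = |3| / √1
  = 3 / 1
  ≈ 3

3


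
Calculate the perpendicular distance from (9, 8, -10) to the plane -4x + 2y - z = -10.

distance = |a·x₀ + b·y₀ + c·z₀ - d| / √(a² + b² + c²)
  = |(-4)·9 + 2·8 + (-1)·(-10) - (-10)| / √((-4)² + 2² + (-1)²)
  = |-36 + 16 + 10 + 10| / √(16 + 4 + 1)
  = |0| / √21
  = 0 / 4.583
  ≈ 0

0


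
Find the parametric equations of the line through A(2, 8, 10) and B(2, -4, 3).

Direction vector d = B - A = (2 - 2, -4 - 8, 3 - 10) = (0, -12, -7)
Parametric form r = A + t·d:
x = 2, y = 8 - 12t, z = 10 - 7t

x = 2, y = 8 - 12t, z = 10 - 7t


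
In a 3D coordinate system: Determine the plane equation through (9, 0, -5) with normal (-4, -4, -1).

The plane through P with normal n = (a, b, c) satisfies n·(r - P) = 0,
i.e. ax + by + cz = a·x₀ + b·y₀ + c·z₀.
d = (-4)·9 + (-4)·0 + (-1)·(-5)
  = -36 + 0 + 5
  = -31
Equation: -4x - 4y - z = -31

-4x - 4y - z = -31


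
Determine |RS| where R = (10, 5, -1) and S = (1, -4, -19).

d = √[(x₂-x₁)² + (y₂-y₁)² + (z₂-z₁)²]
  = √[(-9)² + (-9)² + (-18)²]
  = √[81 + 81 + 324]
  = √486
  ≈ 22.05

22.05


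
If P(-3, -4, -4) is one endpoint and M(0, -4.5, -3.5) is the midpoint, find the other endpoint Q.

Q = 2M - P
  = (2·0 - (-3), 2·(-4.5) - (-4), 2·(-3.5) - (-4))
  = (0 + 3, -9 + 4, -7 + 4)
  = (3, -5, -3)

(3, -5, -3)


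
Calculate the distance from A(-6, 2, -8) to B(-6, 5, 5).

d = √[(x₂-x₁)² + (y₂-y₁)² + (z₂-z₁)²]
  = √[0² + 3² + 13²]
  = √[0 + 9 + 169]
  = √178
  ≈ 13.34

13.34


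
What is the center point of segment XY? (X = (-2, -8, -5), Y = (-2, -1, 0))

M = ((x₁+x₂)/2, (y₁+y₂)/2, (z₁+z₂)/2)
  = ((-2 - 2)/2, (-8 - 1)/2, (-5 + 0)/2)
  = (-4/2, -9/2, -5/2)
  = (-2, -4.5, -2.5)

(-2, -4.5, -2.5)


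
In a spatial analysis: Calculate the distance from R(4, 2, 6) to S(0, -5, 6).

d = √[(x₂-x₁)² + (y₂-y₁)² + (z₂-z₁)²]
  = √[(-4)² + (-7)² + 0²]
  = √[16 + 49 + 0]
  = √65
  ≈ 8.062

8.062


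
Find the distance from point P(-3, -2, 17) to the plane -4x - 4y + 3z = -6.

distance = |a·x₀ + b·y₀ + c·z₀ - d| / √(a² + b² + c²)
  = |(-4)·(-3) + (-4)·(-2) + 3·17 - (-6)| / √((-4)² + (-4)² + 3²)
  = |12 + 8 + 51 + 6| / √(16 + 16 + 9)
  = |77| / √41
  = 77 / 6.403
  ≈ 12.03

12.03


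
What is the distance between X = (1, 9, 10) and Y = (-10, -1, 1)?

d = √[(x₂-x₁)² + (y₂-y₁)² + (z₂-z₁)²]
  = √[(-11)² + (-10)² + (-9)²]
  = √[121 + 100 + 81]
  = √302
  ≈ 17.38

17.38


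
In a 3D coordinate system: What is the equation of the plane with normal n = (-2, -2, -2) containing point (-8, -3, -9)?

The plane through P with normal n = (a, b, c) satisfies n·(r - P) = 0,
i.e. ax + by + cz = a·x₀ + b·y₀ + c·z₀.
d = (-2)·(-8) + (-2)·(-3) + (-2)·(-9)
  = 16 + 6 + 18
  = 40
Equation: -2x - 2y - 2z = 40

-2x - 2y - 2z = 40
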